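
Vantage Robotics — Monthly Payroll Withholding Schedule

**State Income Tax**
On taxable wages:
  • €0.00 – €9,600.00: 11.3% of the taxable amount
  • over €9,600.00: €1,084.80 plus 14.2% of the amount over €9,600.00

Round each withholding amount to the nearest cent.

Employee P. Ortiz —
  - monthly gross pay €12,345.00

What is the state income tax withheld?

State Income Tax: taxable = €12,345.00
  €1,084.80 + 14.2% × (€12,345.00 − €9,600.00) = €1,084.80 + 14.2% × €2,745.00 = €1,474.59

€1,474.59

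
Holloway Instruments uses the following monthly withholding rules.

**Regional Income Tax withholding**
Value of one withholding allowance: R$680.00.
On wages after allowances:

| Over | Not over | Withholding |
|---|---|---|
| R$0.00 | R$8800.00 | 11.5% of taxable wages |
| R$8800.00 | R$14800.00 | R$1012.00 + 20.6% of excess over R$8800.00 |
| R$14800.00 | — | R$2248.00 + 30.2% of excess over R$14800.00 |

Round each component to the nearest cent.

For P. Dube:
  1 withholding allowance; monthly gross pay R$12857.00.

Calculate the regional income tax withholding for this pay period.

Regional Income Tax: taxable = R$12857.00 − 1×R$680.00 = R$12177.00
  R$1012.00 + 20.6% × (R$12177.00 − R$8800.00) = R$1012.00 + 20.6% × R$3377.00 = R$1707.66

R$1707.66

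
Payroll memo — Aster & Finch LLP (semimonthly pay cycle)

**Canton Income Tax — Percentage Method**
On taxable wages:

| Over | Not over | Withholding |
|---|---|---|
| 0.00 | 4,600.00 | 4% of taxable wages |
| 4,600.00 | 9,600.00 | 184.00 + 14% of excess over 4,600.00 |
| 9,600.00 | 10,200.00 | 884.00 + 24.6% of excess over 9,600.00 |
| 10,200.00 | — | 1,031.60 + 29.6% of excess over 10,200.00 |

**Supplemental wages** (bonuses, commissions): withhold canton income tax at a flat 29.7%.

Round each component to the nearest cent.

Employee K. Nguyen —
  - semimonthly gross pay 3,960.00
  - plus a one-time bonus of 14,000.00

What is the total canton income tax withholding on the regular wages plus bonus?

4,316.40

Canton Income Tax: taxable = 3,960.00
  4% × 3,960.00 = 158.40
Supplemental (29.7% flat on bonus): 29.7% × 14,000.00 = 4,158.00
Total canton income tax: 158.40 + 4,158.00 = 4,316.40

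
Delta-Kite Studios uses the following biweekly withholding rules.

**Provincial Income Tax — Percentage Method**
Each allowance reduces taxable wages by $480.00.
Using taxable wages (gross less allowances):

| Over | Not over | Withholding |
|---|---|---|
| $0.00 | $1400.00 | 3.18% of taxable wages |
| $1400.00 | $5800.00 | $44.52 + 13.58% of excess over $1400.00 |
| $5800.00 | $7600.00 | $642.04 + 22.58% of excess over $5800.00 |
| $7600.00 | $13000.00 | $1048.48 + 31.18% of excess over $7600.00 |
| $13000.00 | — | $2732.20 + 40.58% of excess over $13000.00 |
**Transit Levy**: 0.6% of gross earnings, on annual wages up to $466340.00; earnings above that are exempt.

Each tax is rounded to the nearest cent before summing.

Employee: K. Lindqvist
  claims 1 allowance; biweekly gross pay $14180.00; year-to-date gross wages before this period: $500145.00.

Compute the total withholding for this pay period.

$3016.26

Provincial Income Tax: taxable = $14180.00 − 1×$480.00 = $13700.00
  $2732.20 + 40.58% × ($13700.00 − $13000.00) = $2732.20 + 40.58% × $700.00 = $3016.26
Transit Levy: YTD $500145.00 ≥ cap $466340.00 → $0.00
Total: $3016.26 + $0.00 = $3016.26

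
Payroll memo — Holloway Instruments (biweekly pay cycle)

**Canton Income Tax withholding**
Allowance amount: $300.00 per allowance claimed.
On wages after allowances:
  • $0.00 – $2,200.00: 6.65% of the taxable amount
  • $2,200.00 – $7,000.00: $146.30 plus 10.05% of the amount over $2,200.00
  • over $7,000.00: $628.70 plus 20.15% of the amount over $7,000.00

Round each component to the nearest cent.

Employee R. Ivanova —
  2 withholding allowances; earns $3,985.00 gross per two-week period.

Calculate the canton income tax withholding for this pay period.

Canton Income Tax: taxable = $3,985.00 − 2×$300.00 = $3,385.00
  $146.30 + 10.05% × ($3,385.00 − $2,200.00) = $146.30 + 10.05% × $1,185.00 = $265.39

$265.39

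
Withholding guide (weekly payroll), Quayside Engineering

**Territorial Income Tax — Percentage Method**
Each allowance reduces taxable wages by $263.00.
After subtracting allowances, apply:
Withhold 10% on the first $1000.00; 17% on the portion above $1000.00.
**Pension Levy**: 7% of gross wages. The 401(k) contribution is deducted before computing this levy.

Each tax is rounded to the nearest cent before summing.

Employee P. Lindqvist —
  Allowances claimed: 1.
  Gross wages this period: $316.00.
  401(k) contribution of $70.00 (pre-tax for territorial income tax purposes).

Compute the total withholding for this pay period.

$17.22

Territorial Income Tax: taxable = $316.00 − $70.00 − 1×$263.00 = $-17.00
  Taxable ≤ 0 → $0.00
Pension Levy: 7% × $246.00 = $17.22
Total: $0.00 + $17.22 = $17.22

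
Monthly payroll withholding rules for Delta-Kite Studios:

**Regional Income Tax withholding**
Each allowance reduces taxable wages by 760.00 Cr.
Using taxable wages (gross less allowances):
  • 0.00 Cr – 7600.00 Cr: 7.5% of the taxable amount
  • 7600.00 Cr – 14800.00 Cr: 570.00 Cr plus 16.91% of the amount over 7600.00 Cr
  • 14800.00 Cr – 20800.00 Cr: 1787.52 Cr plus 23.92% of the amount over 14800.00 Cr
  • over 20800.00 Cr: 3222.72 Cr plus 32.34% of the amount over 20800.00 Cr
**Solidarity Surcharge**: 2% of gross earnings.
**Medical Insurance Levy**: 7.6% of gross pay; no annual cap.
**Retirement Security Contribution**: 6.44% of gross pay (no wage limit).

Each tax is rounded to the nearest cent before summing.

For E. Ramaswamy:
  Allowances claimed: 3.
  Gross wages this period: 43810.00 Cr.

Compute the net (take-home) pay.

Regional Income Tax: taxable = 43810.00 Cr − 3×760.00 Cr = 41530.00 Cr
  3222.72 Cr + 32.34% × (41530.00 Cr − 20800.00 Cr) = 3222.72 Cr + 32.34% × 20730.00 Cr = 9926.80 Cr
Solidarity Surcharge: 2% × 43810.00 Cr = 876.20 Cr
Medical Insurance Levy: 7.6% × 43810.00 Cr = 3329.56 Cr
Retirement Security Contribution: 6.44% × 43810.00 Cr = 2821.36 Cr
Total withheld: 9926.80 Cr + 876.20 Cr + 3329.56 Cr + 2821.36 Cr = 16953.92 Cr
Net pay: 43810.00 Cr − 16953.92 Cr = 26856.08 Cr

26856.08 Cr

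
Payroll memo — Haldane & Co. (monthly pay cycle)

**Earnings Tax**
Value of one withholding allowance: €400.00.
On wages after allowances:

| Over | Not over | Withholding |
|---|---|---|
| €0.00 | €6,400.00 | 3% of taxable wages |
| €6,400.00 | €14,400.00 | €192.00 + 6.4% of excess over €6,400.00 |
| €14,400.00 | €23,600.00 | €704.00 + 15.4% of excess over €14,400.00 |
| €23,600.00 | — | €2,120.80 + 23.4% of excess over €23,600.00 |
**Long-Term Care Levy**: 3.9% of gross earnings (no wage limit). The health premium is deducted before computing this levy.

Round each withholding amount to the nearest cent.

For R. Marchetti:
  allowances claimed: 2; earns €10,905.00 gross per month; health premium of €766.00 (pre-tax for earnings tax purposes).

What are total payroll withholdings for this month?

€775.52

Earnings Tax: taxable = €10,905.00 − €766.00 − 2×€400.00 = €9,339.00
  €192.00 + 6.4% × (€9,339.00 − €6,400.00) = €192.00 + 6.4% × €2,939.00 = €380.10
Long-Term Care Levy: 3.9% × €10,139.00 = €395.42
Total: €380.10 + €395.42 = €775.52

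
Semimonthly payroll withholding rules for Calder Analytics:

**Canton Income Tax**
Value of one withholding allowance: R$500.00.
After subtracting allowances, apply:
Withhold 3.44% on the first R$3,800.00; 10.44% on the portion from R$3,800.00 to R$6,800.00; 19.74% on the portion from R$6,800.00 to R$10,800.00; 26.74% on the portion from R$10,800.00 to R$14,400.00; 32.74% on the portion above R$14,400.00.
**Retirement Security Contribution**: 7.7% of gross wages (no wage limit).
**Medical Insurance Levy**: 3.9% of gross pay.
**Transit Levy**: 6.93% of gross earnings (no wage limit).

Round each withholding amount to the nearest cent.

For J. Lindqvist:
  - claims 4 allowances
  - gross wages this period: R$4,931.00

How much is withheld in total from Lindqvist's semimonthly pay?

R$1,014.55

Canton Income Tax: taxable = R$4,931.00 − 4×R$500.00 = R$2,931.00
  3.44% × R$2,931.00 = R$100.83
Retirement Security Contribution: 7.7% × R$4,931.00 = R$379.69
Medical Insurance Levy: 3.9% × R$4,931.00 = R$192.31
Transit Levy: 6.93% × R$4,931.00 = R$341.72
Total: R$100.83 + R$379.69 + R$192.31 + R$341.72 = R$1,014.55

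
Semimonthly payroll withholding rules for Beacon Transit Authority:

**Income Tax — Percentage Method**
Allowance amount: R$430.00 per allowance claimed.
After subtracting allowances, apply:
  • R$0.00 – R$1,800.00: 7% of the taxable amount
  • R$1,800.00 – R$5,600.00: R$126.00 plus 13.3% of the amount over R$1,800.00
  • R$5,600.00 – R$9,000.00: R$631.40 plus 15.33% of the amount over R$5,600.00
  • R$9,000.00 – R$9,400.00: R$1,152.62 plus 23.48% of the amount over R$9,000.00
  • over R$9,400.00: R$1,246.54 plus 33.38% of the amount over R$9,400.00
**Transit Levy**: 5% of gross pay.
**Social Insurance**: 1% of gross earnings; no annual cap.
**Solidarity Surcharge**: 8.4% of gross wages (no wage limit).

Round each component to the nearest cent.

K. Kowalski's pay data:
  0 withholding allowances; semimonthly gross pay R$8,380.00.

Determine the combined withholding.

R$2,264.29

Income Tax: taxable = R$8,380.00
  R$631.40 + 15.33% × (R$8,380.00 − R$5,600.00) = R$631.40 + 15.33% × R$2,780.00 = R$1,057.57
Transit Levy: 5% × R$8,380.00 = R$419.00
Social Insurance: 1% × R$8,380.00 = R$83.80
Solidarity Surcharge: 8.4% × R$8,380.00 = R$703.92
Total: R$1,057.57 + R$419.00 + R$83.80 + R$703.92 = R$2,264.29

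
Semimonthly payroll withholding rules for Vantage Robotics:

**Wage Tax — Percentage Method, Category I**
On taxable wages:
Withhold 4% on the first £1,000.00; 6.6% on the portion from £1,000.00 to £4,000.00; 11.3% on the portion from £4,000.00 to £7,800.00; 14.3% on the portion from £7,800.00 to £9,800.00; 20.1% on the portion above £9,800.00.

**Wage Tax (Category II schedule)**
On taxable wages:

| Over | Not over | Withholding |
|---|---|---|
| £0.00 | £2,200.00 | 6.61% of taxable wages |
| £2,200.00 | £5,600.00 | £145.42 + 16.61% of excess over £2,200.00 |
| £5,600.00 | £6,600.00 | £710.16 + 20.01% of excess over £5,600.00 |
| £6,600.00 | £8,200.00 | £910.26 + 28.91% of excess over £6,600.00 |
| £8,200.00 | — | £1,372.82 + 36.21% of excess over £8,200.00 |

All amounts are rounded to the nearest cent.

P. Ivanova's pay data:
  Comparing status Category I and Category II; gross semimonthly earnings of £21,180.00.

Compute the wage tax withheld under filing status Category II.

£6,072.88

Wage Tax (Category II): taxable = £21,180.00
  £1,372.82 + 36.21% × (£21,180.00 − £8,200.00) = £1,372.82 + 36.21% × £12,980.00 = £6,072.88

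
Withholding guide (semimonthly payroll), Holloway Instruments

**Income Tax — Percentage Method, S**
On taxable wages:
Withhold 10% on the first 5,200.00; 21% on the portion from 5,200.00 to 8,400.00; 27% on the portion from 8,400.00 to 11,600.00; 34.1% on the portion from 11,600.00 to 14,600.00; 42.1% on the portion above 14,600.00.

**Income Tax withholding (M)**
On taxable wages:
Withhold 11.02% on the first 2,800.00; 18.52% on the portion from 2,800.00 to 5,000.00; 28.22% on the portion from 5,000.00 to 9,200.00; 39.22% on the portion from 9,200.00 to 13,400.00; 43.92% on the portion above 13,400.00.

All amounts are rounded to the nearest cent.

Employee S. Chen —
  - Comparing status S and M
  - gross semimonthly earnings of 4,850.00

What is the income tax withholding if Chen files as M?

Income Tax (M): taxable = 4,850.00
  308.56 + 18.52% × (4,850.00 − 2,800.00) = 308.56 + 18.52% × 2,050.00 = 688.22

688.22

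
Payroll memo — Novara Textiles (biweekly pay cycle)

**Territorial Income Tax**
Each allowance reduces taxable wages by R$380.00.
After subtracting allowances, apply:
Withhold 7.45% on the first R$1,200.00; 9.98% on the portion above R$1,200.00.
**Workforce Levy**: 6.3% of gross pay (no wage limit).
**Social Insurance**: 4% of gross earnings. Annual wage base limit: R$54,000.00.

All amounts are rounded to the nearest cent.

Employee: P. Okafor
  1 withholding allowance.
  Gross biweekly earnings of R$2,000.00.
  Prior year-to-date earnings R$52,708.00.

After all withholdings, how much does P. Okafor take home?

R$1,691.00

Territorial Income Tax: taxable = R$2,000.00 − 1×R$380.00 = R$1,620.00
  R$89.40 + 9.98% × (R$1,620.00 − R$1,200.00) = R$89.40 + 9.98% × R$420.00 = R$131.32
Workforce Levy: 6.3% × R$2,000.00 = R$126.00
Social Insurance: cap R$54,000.00 − YTD R$52,708.00 = R$1,292.00 subject; 4% × R$1,292.00 = R$51.68
Total withheld: R$131.32 + R$126.00 + R$51.68 = R$309.00
Net pay: R$2,000.00 − R$309.00 = R$1,691.00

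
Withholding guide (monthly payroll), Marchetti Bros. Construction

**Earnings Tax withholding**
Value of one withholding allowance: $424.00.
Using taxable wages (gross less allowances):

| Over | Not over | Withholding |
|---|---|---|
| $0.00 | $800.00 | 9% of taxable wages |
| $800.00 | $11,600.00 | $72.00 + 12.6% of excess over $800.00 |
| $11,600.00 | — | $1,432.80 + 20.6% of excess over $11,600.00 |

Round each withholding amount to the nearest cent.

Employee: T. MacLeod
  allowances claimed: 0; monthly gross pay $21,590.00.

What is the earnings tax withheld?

Earnings Tax: taxable = $21,590.00
  $1,432.80 + 20.6% × ($21,590.00 − $11,600.00) = $1,432.80 + 20.6% × $9,990.00 = $3,490.74

$3,490.74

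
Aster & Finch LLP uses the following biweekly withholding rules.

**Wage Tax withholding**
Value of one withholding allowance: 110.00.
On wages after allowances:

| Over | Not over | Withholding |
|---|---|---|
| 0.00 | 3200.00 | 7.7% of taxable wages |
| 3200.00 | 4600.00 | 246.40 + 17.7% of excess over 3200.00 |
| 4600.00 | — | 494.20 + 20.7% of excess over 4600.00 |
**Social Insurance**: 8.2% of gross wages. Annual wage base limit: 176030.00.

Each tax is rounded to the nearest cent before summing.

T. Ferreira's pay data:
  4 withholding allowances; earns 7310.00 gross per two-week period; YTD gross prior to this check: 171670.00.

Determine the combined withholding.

1321.61

Wage Tax: taxable = 7310.00 − 4×110.00 = 6870.00
  494.20 + 20.7% × (6870.00 − 4600.00) = 494.20 + 20.7% × 2270.00 = 964.09
Social Insurance: cap 176030.00 − YTD 171670.00 = 4360.00 subject; 8.2% × 4360.00 = 357.52
Total: 964.09 + 357.52 = 1321.61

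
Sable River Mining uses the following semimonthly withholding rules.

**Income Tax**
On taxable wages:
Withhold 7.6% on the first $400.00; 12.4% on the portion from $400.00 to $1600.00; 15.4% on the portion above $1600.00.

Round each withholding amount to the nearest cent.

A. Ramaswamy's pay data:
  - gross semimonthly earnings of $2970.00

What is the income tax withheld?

Income Tax: taxable = $2970.00
  $179.20 + 15.4% × ($2970.00 − $1600.00) = $179.20 + 15.4% × $1370.00 = $390.18

$390.18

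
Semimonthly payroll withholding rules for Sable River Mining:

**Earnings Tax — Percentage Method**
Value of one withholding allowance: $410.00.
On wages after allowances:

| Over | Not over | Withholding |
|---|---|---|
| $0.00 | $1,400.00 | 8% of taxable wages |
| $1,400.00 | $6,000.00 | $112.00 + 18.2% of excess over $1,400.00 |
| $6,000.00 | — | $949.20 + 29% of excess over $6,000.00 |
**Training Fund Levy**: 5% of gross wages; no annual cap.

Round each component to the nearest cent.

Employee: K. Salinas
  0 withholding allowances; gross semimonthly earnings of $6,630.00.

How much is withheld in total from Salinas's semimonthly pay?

Earnings Tax: taxable = $6,630.00
  $949.20 + 29% × ($6,630.00 − $6,000.00) = $949.20 + 29% × $630.00 = $1,131.90
Training Fund Levy: 5% × $6,630.00 = $331.50
Total: $1,131.90 + $331.50 = $1,463.40

$1,463.40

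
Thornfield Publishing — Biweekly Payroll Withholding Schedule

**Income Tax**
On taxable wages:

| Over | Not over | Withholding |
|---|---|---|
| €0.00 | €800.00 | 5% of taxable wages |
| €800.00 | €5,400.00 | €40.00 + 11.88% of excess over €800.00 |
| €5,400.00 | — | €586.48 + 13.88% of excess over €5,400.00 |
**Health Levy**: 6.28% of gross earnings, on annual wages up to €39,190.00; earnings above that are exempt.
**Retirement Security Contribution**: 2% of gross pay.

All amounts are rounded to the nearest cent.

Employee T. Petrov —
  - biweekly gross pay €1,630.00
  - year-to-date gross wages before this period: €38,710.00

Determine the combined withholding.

Income Tax: taxable = €1,630.00
  €40.00 + 11.88% × (€1,630.00 − €800.00) = €40.00 + 11.88% × €830.00 = €138.60
Health Levy: cap €39,190.00 − YTD €38,710.00 = €480.00 subject; 6.28% × €480.00 = €30.14
Retirement Security Contribution: 2% × €1,630.00 = €32.60
Total: €138.60 + €30.14 + €32.60 = €201.34

€201.34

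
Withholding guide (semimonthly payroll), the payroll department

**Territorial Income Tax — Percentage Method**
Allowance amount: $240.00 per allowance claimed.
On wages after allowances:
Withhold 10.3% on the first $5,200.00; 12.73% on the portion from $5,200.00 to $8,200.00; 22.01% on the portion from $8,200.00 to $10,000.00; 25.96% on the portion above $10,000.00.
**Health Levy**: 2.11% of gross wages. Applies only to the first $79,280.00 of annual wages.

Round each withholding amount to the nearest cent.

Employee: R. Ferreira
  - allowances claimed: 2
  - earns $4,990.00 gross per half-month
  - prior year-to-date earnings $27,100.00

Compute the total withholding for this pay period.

Territorial Income Tax: taxable = $4,990.00 − 2×$240.00 = $4,510.00
  10.3% × $4,510.00 = $464.53
Health Levy: 2.11% × $4,990.00 = $105.29
Total: $464.53 + $105.29 = $569.82

$569.82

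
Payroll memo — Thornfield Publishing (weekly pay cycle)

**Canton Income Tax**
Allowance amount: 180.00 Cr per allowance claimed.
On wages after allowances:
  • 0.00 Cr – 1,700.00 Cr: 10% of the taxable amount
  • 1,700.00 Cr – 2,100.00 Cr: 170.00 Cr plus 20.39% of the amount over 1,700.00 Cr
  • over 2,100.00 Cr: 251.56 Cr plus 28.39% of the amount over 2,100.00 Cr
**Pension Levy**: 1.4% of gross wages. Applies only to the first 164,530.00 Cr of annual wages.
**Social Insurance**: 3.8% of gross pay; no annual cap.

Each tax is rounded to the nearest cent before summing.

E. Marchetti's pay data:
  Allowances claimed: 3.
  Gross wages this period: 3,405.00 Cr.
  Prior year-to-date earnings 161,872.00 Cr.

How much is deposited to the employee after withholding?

Canton Income Tax: taxable = 3,405.00 Cr − 3×180.00 Cr = 2,865.00 Cr
  251.56 Cr + 28.39% × (2,865.00 Cr − 2,100.00 Cr) = 251.56 Cr + 28.39% × 765.00 Cr = 468.74 Cr
Pension Levy: cap 164,530.00 Cr − YTD 161,872.00 Cr = 2,658.00 Cr subject; 1.4% × 2,658.00 Cr = 37.21 Cr
Social Insurance: 3.8% × 3,405.00 Cr = 129.39 Cr
Total withheld: 468.74 Cr + 37.21 Cr + 129.39 Cr = 635.34 Cr
Net pay: 3,405.00 Cr − 635.34 Cr = 2,769.66 Cr

2,769.66 Cr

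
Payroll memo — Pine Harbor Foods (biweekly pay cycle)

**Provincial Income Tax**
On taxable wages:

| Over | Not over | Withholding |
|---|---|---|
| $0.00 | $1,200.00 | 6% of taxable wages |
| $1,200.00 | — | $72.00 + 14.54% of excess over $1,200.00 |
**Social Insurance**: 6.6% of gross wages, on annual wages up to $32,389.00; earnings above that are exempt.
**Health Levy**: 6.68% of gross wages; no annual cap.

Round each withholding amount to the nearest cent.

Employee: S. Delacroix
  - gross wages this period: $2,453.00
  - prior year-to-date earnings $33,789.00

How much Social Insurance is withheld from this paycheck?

Social Insurance: YTD $33,789.00 ≥ cap $32,389.00 → $0.00

$0.00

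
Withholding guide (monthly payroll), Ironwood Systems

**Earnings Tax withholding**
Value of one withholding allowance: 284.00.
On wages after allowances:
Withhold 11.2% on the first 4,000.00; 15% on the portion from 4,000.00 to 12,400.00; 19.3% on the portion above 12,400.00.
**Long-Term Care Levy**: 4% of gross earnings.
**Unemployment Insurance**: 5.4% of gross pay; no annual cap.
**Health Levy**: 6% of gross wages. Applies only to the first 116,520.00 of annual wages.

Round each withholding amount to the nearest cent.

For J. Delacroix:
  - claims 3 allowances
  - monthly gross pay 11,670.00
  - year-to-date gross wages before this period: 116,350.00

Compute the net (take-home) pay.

Earnings Tax: taxable = 11,670.00 − 3×284.00 = 10,818.00
  448.00 + 15% × (10,818.00 − 4,000.00) = 448.00 + 15% × 6,818.00 = 1,470.70
Long-Term Care Levy: 4% × 11,670.00 = 466.80
Unemployment Insurance: 5.4% × 11,670.00 = 630.18
Health Levy: cap 116,520.00 − YTD 116,350.00 = 170.00 subject; 6% × 170.00 = 10.20
Total withheld: 1,470.70 + 466.80 + 630.18 + 10.20 = 2,577.88
Net pay: 11,670.00 − 2,577.88 = 9,092.12

9,092.12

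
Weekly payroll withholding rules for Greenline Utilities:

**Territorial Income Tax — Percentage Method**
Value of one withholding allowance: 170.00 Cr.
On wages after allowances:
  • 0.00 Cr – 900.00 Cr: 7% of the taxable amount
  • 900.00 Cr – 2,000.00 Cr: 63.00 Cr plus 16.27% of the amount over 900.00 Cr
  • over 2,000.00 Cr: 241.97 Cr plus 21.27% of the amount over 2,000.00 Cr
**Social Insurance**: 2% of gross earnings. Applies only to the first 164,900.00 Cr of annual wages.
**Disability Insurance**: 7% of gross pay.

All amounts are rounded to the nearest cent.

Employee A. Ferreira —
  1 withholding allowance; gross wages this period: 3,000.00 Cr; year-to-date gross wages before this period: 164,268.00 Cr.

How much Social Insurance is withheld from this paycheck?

Social Insurance: cap 164,900.00 Cr − YTD 164,268.00 Cr = 632.00 Cr subject; 2% × 632.00 Cr = 12.64 Cr

12.64 Cr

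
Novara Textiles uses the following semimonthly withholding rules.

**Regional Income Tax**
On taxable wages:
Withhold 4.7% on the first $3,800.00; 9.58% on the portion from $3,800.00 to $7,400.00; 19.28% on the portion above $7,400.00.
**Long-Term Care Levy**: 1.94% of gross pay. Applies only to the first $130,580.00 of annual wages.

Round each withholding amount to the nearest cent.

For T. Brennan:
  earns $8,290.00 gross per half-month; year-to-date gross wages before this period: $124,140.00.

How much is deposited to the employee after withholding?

Regional Income Tax: taxable = $8,290.00
  $523.48 + 19.28% × ($8,290.00 − $7,400.00) = $523.48 + 19.28% × $890.00 = $695.07
Long-Term Care Levy: cap $130,580.00 − YTD $124,140.00 = $6,440.00 subject; 1.94% × $6,440.00 = $124.94
Total withheld: $695.07 + $124.94 = $820.01
Net pay: $8,290.00 − $820.01 = $7,469.99

$7,469.99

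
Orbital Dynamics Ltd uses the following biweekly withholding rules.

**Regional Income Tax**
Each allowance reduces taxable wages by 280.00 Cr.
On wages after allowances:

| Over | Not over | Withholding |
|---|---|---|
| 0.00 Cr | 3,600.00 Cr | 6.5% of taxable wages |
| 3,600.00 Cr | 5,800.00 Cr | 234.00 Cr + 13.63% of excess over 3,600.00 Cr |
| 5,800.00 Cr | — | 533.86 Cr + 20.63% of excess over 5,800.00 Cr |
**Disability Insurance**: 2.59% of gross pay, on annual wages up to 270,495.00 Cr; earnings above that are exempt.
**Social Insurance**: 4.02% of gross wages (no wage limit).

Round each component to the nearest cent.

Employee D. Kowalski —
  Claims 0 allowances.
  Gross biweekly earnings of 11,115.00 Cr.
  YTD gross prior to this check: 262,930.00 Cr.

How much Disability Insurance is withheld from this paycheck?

Disability Insurance: cap 270,495.00 Cr − YTD 262,930.00 Cr = 7,565.00 Cr subject; 2.59% × 7,565.00 Cr = 195.93 Cr

195.93 Cr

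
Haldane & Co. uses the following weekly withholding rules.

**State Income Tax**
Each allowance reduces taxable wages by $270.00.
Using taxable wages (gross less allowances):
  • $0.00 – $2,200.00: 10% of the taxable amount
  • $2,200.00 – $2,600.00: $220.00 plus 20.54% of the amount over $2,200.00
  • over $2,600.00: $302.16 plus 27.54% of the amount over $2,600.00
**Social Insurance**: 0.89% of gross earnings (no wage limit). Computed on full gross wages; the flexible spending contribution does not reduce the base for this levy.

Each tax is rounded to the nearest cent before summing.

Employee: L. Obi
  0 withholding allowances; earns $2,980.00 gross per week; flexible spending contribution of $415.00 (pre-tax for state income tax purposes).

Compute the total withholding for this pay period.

$321.49

State Income Tax: taxable = $2,980.00 − $415.00 = $2,565.00
  $220.00 + 20.54% × ($2,565.00 − $2,200.00) = $220.00 + 20.54% × $365.00 = $294.97
Social Insurance: 0.89% × $2,980.00 = $26.52
Total: $294.97 + $26.52 = $321.49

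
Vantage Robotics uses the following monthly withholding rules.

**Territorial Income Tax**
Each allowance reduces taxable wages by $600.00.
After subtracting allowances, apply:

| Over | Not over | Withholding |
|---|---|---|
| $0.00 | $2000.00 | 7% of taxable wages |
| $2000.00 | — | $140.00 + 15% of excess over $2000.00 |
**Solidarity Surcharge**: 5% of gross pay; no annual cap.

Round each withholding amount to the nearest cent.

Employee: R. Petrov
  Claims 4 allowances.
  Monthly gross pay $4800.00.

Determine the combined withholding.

Territorial Income Tax: taxable = $4800.00 − 4×$600.00 = $2400.00
  $140.00 + 15% × ($2400.00 − $2000.00) = $140.00 + 15% × $400.00 = $200.00
Solidarity Surcharge: 5% × $4800.00 = $240.00
Total: $200.00 + $240.00 = $440.00

$440.00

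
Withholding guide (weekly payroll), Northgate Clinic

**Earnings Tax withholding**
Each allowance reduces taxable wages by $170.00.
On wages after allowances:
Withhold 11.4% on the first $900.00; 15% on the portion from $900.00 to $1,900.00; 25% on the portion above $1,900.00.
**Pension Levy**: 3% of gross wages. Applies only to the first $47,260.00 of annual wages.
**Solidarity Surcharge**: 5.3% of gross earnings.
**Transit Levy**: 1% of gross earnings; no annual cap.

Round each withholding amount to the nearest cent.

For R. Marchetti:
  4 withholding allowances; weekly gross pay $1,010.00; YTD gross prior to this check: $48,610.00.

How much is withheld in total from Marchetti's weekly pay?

Earnings Tax: taxable = $1,010.00 − 4×$170.00 = $330.00
  11.4% × $330.00 = $37.62
Pension Levy: YTD $48,610.00 ≥ cap $47,260.00 → $0.00
Solidarity Surcharge: 5.3% × $1,010.00 = $53.53
Transit Levy: 1% × $1,010.00 = $10.10
Total: $37.62 + $0.00 + $53.53 + $10.10 = $101.25

$101.25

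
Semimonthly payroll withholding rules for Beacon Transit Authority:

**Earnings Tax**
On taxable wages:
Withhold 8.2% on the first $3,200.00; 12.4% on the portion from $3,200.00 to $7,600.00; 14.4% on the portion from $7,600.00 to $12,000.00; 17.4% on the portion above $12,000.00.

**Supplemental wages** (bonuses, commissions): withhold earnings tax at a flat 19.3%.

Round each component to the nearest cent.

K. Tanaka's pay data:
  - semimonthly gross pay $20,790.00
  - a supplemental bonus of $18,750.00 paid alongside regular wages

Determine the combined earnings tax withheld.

Earnings Tax: taxable = $20,790.00
  $1,441.60 + 17.4% × ($20,790.00 − $12,000.00) = $1,441.60 + 17.4% × $8,790.00 = $2,971.06
Supplemental (19.3% flat on bonus): 19.3% × $18,750.00 = $3,618.75
Total earnings tax: $2,971.06 + $3,618.75 = $6,589.81

$6,589.81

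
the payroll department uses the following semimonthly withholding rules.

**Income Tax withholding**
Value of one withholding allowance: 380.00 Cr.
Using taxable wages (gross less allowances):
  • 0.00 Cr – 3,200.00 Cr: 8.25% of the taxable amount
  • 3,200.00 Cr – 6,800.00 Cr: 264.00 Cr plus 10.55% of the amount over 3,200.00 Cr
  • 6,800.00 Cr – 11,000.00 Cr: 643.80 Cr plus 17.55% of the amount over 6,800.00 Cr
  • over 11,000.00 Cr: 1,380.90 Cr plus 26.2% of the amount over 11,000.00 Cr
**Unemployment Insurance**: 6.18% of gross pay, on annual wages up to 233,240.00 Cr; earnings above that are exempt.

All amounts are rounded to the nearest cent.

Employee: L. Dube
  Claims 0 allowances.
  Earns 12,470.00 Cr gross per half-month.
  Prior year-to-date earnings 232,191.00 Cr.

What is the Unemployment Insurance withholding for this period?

64.83 Cr

Unemployment Insurance: cap 233,240.00 Cr − YTD 232,191.00 Cr = 1,049.00 Cr subject; 6.18% × 1,049.00 Cr = 64.83 Cr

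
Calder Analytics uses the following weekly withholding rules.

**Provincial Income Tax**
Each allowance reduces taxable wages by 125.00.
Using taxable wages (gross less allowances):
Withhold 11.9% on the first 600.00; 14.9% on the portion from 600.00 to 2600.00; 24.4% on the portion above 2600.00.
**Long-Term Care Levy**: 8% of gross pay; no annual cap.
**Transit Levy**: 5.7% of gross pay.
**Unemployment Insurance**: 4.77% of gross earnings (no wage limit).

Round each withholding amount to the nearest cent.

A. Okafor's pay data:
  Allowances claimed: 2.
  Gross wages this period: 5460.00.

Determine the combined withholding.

2014.70

Provincial Income Tax: taxable = 5460.00 − 2×125.00 = 5210.00
  369.40 + 24.4% × (5210.00 − 2600.00) = 369.40 + 24.4% × 2610.00 = 1006.24
Long-Term Care Levy: 8% × 5460.00 = 436.80
Transit Levy: 5.7% × 5460.00 = 311.22
Unemployment Insurance: 4.77% × 5460.00 = 260.44
Total: 1006.24 + 436.80 + 311.22 + 260.44 = 2014.70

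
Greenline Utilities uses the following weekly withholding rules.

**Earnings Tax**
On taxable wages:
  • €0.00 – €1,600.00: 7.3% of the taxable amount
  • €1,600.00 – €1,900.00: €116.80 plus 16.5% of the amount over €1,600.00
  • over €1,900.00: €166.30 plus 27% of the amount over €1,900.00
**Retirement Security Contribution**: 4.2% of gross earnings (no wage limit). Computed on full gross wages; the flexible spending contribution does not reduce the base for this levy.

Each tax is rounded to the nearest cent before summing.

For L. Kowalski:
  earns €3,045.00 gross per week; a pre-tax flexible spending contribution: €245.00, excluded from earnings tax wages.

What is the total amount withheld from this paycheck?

€537.19

Earnings Tax: taxable = €3,045.00 − €245.00 = €2,800.00
  €166.30 + 27% × (€2,800.00 − €1,900.00) = €166.30 + 27% × €900.00 = €409.30
Retirement Security Contribution: 4.2% × €3,045.00 = €127.89
Total: €409.30 + €127.89 = €537.19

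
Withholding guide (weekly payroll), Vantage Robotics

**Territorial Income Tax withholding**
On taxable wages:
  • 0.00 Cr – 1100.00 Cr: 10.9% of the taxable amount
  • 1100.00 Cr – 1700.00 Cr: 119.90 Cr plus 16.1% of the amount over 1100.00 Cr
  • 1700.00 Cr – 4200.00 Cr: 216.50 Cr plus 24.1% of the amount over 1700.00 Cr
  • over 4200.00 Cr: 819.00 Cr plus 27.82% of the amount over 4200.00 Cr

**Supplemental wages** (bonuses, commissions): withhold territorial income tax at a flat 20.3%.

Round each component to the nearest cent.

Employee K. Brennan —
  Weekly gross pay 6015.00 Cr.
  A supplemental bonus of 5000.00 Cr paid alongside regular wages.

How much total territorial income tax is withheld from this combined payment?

2338.93 Cr

Territorial Income Tax: taxable = 6015.00 Cr
  819.00 Cr + 27.82% × (6015.00 Cr − 4200.00 Cr) = 819.00 Cr + 27.82% × 1815.00 Cr = 1323.93 Cr
Supplemental (20.3% flat on bonus): 20.3% × 5000.00 Cr = 1015.00 Cr
Total territorial income tax: 1323.93 Cr + 1015.00 Cr = 2338.93 Cr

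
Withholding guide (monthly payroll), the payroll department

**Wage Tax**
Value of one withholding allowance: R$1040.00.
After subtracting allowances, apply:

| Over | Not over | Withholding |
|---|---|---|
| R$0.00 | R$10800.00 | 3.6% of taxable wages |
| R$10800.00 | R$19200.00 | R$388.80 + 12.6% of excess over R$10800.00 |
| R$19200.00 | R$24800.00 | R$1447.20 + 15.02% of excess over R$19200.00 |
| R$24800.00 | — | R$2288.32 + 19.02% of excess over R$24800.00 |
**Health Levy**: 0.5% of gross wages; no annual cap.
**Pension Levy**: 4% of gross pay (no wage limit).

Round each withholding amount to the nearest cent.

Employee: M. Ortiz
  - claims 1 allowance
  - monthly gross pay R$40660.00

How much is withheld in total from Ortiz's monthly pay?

R$6936.78

Wage Tax: taxable = R$40660.00 − 1×R$1040.00 = R$39620.00
  R$2288.32 + 19.02% × (R$39620.00 − R$24800.00) = R$2288.32 + 19.02% × R$14820.00 = R$5107.08
Health Levy: 0.5% × R$40660.00 = R$203.30
Pension Levy: 4% × R$40660.00 = R$1626.40
Total: R$5107.08 + R$203.30 + R$1626.40 = R$6936.78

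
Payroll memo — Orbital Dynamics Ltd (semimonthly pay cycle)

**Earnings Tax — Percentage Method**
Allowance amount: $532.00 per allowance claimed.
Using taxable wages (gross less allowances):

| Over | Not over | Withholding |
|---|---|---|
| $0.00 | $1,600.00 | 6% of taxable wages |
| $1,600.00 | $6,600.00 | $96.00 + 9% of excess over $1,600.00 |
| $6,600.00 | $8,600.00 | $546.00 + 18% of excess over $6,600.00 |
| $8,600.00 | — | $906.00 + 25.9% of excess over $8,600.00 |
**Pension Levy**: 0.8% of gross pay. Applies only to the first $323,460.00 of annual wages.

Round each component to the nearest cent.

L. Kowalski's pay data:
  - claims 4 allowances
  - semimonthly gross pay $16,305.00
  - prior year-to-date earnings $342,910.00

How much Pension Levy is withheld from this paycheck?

$0.00

Pension Levy: YTD $342,910.00 ≥ cap $323,460.00 → $0.00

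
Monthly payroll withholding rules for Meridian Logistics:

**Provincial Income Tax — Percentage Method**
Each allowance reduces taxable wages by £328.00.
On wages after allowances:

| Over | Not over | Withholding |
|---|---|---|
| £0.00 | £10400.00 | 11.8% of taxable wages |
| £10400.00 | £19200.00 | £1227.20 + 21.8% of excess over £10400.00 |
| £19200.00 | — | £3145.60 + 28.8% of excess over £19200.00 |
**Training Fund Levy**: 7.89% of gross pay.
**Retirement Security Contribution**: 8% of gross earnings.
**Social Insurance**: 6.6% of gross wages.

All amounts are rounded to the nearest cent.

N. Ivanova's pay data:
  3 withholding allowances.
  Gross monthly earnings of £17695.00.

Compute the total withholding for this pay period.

Provincial Income Tax: taxable = £17695.00 − 3×£328.00 = £16711.00
  £1227.20 + 21.8% × (£16711.00 − £10400.00) = £1227.20 + 21.8% × £6311.00 = £2603.00
Training Fund Levy: 7.89% × £17695.00 = £1396.14
Retirement Security Contribution: 8% × £17695.00 = £1415.60
Social Insurance: 6.6% × £17695.00 = £1167.87
Total: £2603.00 + £1396.14 + £1415.60 + £1167.87 = £6582.61

£6582.61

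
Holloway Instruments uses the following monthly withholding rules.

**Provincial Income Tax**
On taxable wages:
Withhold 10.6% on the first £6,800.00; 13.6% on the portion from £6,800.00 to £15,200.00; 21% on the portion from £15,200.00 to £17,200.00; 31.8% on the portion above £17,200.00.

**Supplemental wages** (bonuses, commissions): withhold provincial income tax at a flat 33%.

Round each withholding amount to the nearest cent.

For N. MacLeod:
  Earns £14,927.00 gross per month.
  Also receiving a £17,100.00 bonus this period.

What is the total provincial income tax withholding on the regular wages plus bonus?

Provincial Income Tax: taxable = £14,927.00
  £720.80 + 13.6% × (£14,927.00 − £6,800.00) = £720.80 + 13.6% × £8,127.00 = £1,826.07
Supplemental (33% flat on bonus): 33% × £17,100.00 = £5,643.00
Total provincial income tax: £1,826.07 + £5,643.00 = £7,469.07

£7,469.07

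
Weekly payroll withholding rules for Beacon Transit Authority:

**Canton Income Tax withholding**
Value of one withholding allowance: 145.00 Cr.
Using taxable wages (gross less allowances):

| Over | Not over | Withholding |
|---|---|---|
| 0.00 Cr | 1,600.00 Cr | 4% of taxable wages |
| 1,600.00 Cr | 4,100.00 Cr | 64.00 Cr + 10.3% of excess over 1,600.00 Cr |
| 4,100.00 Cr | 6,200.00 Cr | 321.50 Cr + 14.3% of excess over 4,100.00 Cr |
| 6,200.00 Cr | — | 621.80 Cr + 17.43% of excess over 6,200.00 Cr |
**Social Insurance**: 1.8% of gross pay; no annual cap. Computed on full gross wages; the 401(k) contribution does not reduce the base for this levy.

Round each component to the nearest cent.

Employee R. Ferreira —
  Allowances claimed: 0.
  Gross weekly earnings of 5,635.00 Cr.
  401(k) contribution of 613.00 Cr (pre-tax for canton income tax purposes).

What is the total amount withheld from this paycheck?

554.78 Cr

Canton Income Tax: taxable = 5,635.00 Cr − 613.00 Cr = 5,022.00 Cr
  321.50 Cr + 14.3% × (5,022.00 Cr − 4,100.00 Cr) = 321.50 Cr + 14.3% × 922.00 Cr = 453.35 Cr
Social Insurance: 1.8% × 5,635.00 Cr = 101.43 Cr
Total: 453.35 Cr + 101.43 Cr = 554.78 Cr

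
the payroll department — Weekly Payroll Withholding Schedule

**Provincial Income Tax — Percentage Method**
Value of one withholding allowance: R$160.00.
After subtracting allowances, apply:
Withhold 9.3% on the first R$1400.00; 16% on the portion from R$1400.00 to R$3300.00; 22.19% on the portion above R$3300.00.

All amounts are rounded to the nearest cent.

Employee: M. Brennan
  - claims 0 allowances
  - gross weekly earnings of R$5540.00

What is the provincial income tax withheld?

Provincial Income Tax: taxable = R$5540.00
  R$434.20 + 22.19% × (R$5540.00 − R$3300.00) = R$434.20 + 22.19% × R$2240.00 = R$931.26

R$931.26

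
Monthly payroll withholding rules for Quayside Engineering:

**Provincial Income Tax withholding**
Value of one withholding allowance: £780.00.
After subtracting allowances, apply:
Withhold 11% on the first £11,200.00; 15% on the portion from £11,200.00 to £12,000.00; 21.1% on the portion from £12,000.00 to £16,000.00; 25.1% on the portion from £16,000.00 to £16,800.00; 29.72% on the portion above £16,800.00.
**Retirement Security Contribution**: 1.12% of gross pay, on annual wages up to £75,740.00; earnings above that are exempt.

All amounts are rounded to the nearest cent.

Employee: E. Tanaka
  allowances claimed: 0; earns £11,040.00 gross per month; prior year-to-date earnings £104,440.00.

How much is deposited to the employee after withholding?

Provincial Income Tax: taxable = £11,040.00
  11% × £11,040.00 = £1,214.40
Retirement Security Contribution: YTD £104,440.00 ≥ cap £75,740.00 → £0.00
Total withheld: £1,214.40 + £0.00 = £1,214.40
Net pay: £11,040.00 − £1,214.40 = £9,825.60

£9,825.60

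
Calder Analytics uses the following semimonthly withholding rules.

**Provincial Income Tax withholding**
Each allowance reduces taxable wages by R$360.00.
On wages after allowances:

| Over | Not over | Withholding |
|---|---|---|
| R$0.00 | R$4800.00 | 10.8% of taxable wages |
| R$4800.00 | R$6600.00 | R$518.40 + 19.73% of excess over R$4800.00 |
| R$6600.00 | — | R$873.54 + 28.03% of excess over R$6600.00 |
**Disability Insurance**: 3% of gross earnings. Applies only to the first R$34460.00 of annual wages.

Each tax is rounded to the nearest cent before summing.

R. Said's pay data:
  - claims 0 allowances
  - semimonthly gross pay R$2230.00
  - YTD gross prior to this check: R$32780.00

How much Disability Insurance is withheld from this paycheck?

Disability Insurance: cap R$34460.00 − YTD R$32780.00 = R$1680.00 subject; 3% × R$1680.00 = R$50.40

R$50.40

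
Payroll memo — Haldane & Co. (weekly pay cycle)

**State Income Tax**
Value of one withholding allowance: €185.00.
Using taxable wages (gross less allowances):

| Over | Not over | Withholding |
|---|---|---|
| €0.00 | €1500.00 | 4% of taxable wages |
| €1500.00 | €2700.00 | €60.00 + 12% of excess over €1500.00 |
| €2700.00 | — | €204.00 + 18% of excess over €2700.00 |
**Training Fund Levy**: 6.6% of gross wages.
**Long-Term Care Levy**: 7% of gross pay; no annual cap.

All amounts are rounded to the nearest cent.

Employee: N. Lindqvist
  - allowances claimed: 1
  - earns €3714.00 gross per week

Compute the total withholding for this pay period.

€858.32

State Income Tax: taxable = €3714.00 − 1×€185.00 = €3529.00
  €204.00 + 18% × (€3529.00 − €2700.00) = €204.00 + 18% × €829.00 = €353.22
Training Fund Levy: 6.6% × €3714.00 = €245.12
Long-Term Care Levy: 7% × €3714.00 = €259.98
Total: €353.22 + €245.12 + €259.98 = €858.32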